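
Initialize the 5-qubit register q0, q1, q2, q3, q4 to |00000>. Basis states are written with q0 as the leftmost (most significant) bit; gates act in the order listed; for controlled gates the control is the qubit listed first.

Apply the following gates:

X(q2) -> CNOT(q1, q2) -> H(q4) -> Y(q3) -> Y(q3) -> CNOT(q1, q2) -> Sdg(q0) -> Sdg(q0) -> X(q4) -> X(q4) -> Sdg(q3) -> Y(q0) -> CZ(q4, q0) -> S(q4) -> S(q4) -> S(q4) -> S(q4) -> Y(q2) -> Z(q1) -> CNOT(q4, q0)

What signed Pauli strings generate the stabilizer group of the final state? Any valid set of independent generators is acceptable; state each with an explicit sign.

The stabilizer group can be generated by -XIIIX, -ZIIIZ, +IZIII, +IIZII, +IIIZI, among other valid generating sets. Key observation: steps 14-17 multiply out to the identity, so the circuit reduces to the remaining gates.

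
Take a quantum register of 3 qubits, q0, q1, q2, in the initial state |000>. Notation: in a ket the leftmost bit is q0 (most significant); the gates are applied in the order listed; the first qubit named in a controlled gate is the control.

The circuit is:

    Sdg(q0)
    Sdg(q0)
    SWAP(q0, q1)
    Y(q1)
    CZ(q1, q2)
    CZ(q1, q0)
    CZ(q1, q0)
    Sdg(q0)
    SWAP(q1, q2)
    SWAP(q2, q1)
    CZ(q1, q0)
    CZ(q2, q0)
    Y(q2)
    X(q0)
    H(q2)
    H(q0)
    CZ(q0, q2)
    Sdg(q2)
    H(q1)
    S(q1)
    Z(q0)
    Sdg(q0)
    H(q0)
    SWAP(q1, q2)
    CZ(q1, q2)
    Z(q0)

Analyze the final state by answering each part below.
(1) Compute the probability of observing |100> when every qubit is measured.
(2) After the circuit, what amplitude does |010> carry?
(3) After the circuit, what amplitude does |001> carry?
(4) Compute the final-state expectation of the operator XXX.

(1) Outcome |100> occurs with probability 1/8.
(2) The amplitude on |010> is 1/4 - I/4.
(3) |001> carries amplitude 1/4 + I/4 in the final state.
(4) The observable XXX averages to 1.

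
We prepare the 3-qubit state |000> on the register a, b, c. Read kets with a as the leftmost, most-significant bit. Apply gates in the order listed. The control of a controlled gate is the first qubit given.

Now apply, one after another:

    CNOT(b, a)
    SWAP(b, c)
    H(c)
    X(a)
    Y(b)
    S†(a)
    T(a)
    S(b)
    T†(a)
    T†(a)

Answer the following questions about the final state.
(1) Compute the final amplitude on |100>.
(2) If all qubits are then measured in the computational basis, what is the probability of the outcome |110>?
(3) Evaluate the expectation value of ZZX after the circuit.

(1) |100> carries amplitude 0 in the final state.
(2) Outcome |110> occurs with probability 1/2.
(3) The expectation value of ZZX is 1.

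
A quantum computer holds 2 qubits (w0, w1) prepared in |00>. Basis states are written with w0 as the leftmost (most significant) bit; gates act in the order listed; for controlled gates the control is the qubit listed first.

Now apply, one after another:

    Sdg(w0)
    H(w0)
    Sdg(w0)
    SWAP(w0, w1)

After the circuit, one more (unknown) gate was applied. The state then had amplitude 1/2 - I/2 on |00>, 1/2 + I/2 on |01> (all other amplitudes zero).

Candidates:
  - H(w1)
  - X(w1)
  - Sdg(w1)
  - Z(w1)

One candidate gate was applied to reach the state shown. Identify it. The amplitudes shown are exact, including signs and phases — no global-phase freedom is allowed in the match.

The unique candidate consistent with the amplitudes is H(w1).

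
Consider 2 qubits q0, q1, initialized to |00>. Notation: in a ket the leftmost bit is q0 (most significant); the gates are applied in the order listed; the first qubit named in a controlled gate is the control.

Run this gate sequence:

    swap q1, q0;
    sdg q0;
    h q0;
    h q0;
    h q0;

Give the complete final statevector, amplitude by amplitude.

After the circuit, the state carries amplitude sqrt(2)/2 on |00>, 0 on |01>, sqrt(2)/2 on |10>, 0 on |11>. Key observation: gates 4-5 undo each other exactly, leaving only the rest of the circuit to track.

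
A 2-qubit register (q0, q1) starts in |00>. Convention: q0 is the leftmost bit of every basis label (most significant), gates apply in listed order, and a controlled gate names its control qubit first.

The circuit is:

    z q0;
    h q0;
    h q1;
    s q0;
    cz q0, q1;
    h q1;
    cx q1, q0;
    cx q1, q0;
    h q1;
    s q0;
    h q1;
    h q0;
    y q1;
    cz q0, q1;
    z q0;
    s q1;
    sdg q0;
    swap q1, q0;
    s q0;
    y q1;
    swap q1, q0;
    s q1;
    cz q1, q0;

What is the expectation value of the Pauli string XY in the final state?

The observable XY averages to 0. Key observation: steps 6-9 multiply out to the identity, so the circuit reduces to the remaining gates.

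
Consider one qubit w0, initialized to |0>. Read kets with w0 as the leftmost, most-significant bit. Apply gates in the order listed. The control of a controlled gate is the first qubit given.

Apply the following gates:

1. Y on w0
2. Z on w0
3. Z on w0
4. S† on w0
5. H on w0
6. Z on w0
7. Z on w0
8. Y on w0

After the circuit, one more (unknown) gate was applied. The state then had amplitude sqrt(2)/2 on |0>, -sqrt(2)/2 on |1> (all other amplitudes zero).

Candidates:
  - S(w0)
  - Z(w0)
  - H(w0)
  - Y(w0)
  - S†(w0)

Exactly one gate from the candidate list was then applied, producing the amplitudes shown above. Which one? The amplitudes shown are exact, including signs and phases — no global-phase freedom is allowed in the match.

It was Y(w0) that produced the state shown.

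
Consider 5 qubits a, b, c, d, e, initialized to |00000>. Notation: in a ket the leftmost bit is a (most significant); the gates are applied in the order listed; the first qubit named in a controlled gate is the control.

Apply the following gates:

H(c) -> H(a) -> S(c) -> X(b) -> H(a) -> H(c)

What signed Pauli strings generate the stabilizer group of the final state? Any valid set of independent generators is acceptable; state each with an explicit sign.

The stabilizer group can be generated by -IIYII, +ZIIII, -IZIII, +IIIZI, +IIIIZ, among other valid generating sets.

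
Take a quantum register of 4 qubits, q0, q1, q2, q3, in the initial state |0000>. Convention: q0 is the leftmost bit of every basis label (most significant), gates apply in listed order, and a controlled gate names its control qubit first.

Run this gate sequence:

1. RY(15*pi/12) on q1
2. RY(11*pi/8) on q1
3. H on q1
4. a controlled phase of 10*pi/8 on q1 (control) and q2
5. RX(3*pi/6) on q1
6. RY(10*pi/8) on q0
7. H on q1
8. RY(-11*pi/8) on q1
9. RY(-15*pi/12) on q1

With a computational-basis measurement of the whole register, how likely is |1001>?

Outcome |1001> occurs with probability 0.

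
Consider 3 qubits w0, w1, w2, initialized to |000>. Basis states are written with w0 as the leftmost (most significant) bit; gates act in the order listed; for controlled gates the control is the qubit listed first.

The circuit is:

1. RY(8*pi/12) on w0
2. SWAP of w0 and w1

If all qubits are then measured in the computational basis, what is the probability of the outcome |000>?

The probability of measuring |000> is 1/4.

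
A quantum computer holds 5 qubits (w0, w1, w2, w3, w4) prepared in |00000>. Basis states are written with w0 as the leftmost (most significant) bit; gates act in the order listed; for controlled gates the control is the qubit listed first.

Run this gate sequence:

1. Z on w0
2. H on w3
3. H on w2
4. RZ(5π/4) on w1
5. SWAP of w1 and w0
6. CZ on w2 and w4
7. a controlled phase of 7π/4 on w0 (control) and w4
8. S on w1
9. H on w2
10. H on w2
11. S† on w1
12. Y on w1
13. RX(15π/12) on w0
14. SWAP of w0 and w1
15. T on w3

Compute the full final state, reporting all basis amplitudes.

The final amplitudes are sqrt(2 - sqrt(2))*exp(7*I*pi/8)/4 on |10000>, -sqrt(2 - sqrt(2))*exp(I*pi/8)/4 on |10010>, sqrt(2 - sqrt(2))*exp(7*I*pi/8)/4 on |10100>, -sqrt(2 - sqrt(2))*exp(I*pi/8)/4 on |10110>, -sqrt(sqrt(2) + 2)*exp(3*I*pi/8)/4 on |11000>, -sqrt(sqrt(2) + 2)*exp(5*I*pi/8)/4 on |11010>, -sqrt(sqrt(2) + 2)*exp(3*I*pi/8)/4 on |11100>, -sqrt(sqrt(2) + 2)*exp(5*I*pi/8)/4 on |11110>, and 0 on every other basis state.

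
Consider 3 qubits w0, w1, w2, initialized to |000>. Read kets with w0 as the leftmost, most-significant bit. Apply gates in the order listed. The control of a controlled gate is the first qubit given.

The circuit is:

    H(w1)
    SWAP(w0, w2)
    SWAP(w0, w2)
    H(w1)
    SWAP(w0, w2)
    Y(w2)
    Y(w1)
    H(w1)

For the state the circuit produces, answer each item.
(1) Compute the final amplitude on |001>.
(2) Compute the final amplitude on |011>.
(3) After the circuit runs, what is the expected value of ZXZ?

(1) |001> carries amplitude -sqrt(2)/2 in the final state. Key observation: steps 1-4 multiply out to the identity, so the circuit reduces to the remaining gates.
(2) |011> carries amplitude sqrt(2)/2 in the final state.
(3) The observable ZXZ averages to 1.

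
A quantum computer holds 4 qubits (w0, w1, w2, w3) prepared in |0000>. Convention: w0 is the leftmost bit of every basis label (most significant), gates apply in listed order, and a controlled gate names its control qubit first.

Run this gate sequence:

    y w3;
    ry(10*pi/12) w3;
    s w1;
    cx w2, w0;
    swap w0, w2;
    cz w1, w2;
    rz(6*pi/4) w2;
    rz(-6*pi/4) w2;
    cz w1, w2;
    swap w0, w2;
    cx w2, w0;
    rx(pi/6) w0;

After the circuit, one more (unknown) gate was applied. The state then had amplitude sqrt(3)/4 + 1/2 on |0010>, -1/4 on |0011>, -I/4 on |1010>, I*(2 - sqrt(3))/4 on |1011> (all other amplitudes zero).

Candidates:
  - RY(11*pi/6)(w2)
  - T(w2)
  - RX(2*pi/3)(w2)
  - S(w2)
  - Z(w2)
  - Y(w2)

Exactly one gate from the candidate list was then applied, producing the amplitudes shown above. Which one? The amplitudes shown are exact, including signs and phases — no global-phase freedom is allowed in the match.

The applied gate was Y(w2).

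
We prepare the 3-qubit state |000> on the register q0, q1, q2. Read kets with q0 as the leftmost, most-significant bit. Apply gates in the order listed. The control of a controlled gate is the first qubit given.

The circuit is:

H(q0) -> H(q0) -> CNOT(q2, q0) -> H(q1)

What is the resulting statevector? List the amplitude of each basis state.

The resulting statevector has amplitude sqrt(2)/2 on |000>, sqrt(2)/2 on |010>, and 0 on every other basis state. Key observation: the block from step 1 through step 2 cancels to the identity and can be dropped.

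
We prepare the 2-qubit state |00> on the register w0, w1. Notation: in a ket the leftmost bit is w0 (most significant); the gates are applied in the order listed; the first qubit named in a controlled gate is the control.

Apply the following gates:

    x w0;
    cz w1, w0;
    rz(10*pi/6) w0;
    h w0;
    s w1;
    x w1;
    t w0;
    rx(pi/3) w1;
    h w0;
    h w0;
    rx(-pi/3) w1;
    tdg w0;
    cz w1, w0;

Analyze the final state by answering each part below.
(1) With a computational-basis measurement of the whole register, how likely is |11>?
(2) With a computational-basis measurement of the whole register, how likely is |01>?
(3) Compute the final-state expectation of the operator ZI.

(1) A full measurement returns |11> with probability 1/2. Key observation: gates 7-12 undo each other exactly, leaving only the rest of the circuit to track.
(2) Outcome |01> occurs with probability 1/2.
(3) The expectation value of ZI is 0.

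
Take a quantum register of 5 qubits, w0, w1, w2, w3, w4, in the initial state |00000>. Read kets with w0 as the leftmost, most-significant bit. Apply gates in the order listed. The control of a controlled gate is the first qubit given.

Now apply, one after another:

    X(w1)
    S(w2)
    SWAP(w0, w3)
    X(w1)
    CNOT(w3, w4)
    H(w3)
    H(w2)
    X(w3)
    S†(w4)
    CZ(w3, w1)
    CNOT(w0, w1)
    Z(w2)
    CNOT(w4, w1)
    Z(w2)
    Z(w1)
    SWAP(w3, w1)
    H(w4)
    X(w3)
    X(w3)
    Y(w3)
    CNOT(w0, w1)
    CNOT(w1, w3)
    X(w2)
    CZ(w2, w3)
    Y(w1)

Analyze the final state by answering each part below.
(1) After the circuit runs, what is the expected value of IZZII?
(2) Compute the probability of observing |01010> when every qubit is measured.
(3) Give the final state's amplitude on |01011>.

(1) In the final state, IZZII has expectation 0.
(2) The probability of measuring |01010> is 1/8.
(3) |01011> carries amplitude -sqrt(2)/4 in the final state.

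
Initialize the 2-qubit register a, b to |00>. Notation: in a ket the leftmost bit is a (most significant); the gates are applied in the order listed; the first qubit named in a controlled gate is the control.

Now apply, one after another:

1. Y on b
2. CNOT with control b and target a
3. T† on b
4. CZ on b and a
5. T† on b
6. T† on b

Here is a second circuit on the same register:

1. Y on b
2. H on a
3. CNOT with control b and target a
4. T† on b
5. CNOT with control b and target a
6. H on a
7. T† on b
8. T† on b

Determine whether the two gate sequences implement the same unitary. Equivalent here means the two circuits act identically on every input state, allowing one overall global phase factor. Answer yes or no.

No, they are not equivalent — no single phase factor reconciles the two unitaries.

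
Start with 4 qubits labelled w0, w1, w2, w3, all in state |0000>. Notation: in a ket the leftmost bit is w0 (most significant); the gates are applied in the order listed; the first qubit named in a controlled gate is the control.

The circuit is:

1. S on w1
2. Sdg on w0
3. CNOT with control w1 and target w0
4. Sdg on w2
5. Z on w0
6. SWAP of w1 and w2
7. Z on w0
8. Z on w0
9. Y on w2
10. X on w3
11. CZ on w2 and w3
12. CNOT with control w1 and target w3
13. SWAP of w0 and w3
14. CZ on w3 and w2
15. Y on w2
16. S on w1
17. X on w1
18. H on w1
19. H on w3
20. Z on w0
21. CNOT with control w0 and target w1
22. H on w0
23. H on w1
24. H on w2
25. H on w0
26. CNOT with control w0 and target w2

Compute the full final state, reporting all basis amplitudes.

The resulting statevector has amplitude -1/2 on |1100>, -1/2 on |1101>, -1/2 on |1110>, -1/2 on |1111>, and 0 on every other basis state.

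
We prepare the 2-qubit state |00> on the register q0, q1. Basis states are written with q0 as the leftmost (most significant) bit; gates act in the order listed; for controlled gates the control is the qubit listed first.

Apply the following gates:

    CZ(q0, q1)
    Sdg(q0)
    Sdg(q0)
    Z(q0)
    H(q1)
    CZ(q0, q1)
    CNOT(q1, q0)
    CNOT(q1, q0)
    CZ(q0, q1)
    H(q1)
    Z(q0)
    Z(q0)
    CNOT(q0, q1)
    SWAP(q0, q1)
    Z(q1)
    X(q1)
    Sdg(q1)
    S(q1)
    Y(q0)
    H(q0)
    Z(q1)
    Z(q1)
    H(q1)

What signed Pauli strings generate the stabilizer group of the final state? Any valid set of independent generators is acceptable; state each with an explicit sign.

One valid set of independent stabilizer generators is -XI, -IX (any independent generating set of the same group is equally correct).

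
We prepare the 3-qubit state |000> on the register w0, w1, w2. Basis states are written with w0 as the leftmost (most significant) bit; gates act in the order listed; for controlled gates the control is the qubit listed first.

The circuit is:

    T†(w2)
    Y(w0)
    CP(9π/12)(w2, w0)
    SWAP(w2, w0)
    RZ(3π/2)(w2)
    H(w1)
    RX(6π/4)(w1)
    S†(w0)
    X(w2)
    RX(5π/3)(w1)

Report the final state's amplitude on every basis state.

The final amplitudes are (-sqrt(3) + 1 - sqrt(3)*I - I)*exp(I*pi/4)/4 on |000>, (-sqrt(3) + 1 - sqrt(3)*I - I)*exp(I*pi/4)/4 on |010>, and 0 on every other basis state.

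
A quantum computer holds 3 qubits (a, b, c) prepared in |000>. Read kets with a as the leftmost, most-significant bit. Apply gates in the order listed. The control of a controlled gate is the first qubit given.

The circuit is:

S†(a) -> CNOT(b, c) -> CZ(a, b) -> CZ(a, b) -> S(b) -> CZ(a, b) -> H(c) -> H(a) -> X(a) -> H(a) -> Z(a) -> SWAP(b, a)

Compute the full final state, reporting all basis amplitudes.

The final amplitudes are sqrt(2)/2 on |000>, sqrt(2)/2 on |001>, and 0 on every other basis state. Key observation: gates 8-11 undo each other exactly, leaving only the rest of the circuit to track.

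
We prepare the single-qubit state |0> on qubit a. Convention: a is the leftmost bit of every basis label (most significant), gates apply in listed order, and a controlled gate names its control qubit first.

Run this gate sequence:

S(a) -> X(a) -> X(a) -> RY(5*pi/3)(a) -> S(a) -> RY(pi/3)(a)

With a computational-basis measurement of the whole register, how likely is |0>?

A full measurement returns |0> with probability 5/8.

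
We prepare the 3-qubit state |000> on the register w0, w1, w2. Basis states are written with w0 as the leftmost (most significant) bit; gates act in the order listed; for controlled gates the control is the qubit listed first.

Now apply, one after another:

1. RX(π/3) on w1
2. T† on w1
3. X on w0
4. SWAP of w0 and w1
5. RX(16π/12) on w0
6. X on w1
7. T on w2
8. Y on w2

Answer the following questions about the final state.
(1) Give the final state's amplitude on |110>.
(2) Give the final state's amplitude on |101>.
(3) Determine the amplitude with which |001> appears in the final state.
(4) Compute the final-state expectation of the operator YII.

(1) The final state's coefficient on |110> equals 0.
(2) |101> carries amplitude 3/4 + exp(3*I*pi/4)/4 in the final state.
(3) The final state's coefficient on |001> equals sqrt(3)*(-I - exp(I*pi/4))/4.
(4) The expectation value of YII is sqrt(3)*(sqrt(2) + 2)/8.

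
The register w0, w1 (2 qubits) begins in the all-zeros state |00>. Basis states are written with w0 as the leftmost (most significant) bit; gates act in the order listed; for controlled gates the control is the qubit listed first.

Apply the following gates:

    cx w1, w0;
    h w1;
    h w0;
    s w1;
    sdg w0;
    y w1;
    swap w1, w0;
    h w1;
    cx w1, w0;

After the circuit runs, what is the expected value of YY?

The observable YY averages to 0.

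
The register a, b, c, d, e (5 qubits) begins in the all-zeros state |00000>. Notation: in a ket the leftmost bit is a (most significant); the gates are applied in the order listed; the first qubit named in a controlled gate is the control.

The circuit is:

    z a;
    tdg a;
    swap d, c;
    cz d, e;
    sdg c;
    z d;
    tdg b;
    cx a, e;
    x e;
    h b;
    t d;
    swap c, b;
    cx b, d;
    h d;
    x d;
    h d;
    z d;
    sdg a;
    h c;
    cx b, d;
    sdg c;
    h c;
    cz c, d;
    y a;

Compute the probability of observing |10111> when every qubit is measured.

The probability of measuring |10111> is 0.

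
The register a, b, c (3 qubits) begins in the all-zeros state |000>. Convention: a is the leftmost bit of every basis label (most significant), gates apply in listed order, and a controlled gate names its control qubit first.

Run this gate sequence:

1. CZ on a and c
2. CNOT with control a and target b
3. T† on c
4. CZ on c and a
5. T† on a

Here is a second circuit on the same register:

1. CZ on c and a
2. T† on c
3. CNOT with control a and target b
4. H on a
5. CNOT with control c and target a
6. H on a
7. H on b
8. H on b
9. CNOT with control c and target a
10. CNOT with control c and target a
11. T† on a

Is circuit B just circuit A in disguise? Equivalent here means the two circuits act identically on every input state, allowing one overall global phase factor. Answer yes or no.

Yes, they are equivalent — the unitaries differ by at most a global phase.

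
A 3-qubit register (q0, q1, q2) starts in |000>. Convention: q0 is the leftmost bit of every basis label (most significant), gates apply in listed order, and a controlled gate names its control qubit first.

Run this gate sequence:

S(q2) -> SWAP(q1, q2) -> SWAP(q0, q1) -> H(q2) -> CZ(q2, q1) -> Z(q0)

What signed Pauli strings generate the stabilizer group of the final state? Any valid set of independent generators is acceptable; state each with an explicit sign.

The final state is stabilized by the group generated by +IIX, +ZII, +IZI; other independent generating sets are equally valid.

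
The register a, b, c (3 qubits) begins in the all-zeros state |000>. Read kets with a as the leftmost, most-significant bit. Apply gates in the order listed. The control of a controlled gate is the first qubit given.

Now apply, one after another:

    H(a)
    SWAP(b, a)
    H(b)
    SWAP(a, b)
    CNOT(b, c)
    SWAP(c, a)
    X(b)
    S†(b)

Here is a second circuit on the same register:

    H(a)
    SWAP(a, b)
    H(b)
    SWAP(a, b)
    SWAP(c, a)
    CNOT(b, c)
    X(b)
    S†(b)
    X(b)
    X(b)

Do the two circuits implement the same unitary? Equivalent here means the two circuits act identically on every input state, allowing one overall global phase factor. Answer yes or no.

No — the two circuits implement different unitaries, even allowing a global phase.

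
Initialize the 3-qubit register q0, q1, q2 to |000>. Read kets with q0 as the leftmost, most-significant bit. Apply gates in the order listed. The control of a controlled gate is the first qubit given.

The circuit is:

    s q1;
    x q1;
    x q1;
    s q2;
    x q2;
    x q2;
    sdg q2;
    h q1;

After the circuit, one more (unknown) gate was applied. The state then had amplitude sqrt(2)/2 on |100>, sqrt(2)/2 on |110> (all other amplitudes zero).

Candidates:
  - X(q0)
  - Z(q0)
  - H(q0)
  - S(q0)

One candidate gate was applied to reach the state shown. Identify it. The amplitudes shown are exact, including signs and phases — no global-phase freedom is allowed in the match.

The applied gate was X(q0). Key observation: gates 4-7 undo each other exactly, leaving only the rest of the circuit to track.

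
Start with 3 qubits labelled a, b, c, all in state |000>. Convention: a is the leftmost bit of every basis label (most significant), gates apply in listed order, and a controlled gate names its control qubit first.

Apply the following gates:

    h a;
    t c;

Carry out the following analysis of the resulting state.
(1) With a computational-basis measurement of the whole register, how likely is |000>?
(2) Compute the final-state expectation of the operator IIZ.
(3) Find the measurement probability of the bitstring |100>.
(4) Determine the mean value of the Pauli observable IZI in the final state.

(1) The probability of measuring |000> is 1/2.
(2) The expectation value of IIZ is 1.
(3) Outcome |100> occurs with probability 1/2.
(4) The observable IZI averages to 1.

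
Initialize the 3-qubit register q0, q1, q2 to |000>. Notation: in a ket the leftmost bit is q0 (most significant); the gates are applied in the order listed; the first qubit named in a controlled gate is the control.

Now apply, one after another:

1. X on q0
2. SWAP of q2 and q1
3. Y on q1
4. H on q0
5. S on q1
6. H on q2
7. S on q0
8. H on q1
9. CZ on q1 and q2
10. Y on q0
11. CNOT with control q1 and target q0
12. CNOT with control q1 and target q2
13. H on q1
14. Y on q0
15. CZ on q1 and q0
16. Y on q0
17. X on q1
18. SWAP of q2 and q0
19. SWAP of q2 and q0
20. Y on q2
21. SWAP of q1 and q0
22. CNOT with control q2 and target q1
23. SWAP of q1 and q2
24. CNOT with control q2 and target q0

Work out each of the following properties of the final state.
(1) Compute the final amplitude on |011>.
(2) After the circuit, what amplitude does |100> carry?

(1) The amplitude on |011> is 1/4 + I/4.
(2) The final state's coefficient on |100> equals 1/4 - I/4.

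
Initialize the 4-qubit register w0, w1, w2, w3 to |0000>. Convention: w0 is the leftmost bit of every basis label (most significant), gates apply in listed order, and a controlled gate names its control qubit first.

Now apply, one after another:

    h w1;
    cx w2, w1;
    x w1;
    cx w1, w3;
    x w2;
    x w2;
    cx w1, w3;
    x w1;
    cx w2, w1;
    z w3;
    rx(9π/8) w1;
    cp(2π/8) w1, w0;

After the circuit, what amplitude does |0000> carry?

The amplitude on |0000> is -sqrt(2)*(sin(pi/16) + I*cos(pi/16))/2.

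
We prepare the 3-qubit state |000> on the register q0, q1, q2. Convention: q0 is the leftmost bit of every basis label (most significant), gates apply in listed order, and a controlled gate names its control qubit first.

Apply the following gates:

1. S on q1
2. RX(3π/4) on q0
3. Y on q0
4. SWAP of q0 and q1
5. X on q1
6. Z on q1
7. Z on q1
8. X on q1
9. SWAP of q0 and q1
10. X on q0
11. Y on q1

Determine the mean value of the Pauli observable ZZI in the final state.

In the final state, ZZI has expectation sqrt(2)/2.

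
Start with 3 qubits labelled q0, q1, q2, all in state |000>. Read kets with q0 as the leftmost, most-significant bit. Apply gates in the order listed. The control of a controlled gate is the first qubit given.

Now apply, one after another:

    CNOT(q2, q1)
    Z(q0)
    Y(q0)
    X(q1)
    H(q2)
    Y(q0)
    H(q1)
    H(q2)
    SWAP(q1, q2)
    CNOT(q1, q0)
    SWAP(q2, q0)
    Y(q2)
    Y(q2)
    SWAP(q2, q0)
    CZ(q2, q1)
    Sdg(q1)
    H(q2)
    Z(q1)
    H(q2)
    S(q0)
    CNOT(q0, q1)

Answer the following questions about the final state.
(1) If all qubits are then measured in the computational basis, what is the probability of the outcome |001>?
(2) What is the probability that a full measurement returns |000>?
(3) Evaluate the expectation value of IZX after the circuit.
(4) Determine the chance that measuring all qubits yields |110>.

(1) Outcome |001> occurs with probability 1/2. Key observation: the block from step 11 through step 14 cancels to the identity and can be dropped.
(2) The probability of measuring |000> is 1/2.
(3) The observable IZX averages to -1.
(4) The probability of measuring |110> is 0.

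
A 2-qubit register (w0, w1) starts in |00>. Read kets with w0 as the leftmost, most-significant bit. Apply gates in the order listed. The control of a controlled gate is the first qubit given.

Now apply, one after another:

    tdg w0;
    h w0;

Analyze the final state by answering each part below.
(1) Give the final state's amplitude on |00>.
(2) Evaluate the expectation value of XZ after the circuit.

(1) |00> carries amplitude sqrt(2)/2 in the final state.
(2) The observable XZ averages to 1.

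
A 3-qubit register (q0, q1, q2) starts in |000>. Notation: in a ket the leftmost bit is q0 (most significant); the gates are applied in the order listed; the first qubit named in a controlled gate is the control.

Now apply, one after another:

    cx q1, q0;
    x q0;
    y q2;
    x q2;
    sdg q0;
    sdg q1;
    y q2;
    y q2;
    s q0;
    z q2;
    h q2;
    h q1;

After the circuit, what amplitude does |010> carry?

|010> carries amplitude 0 in the final state.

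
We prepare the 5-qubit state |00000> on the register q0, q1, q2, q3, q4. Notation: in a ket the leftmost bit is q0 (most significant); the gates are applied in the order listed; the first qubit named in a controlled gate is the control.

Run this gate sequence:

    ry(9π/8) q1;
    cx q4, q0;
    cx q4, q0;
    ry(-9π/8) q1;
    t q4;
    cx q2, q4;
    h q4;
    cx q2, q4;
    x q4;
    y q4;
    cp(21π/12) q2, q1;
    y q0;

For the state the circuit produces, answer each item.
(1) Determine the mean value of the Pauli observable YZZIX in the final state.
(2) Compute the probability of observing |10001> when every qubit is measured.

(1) In the final state, YZZIX has expectation 0. Key observation: the block from step 1 through step 4 cancels to the identity and can be dropped.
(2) Outcome |10001> occurs with probability 1/2.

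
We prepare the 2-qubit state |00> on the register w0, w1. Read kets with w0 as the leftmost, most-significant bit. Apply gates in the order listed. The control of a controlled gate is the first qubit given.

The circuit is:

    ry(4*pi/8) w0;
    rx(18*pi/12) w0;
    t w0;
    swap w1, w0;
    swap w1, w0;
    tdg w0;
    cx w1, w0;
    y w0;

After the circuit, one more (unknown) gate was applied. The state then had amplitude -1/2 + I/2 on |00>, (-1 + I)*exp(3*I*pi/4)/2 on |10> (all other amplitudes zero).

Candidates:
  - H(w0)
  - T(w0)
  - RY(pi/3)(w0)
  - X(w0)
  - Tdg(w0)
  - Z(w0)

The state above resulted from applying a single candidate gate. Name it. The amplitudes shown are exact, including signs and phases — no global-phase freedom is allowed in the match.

The unique candidate consistent with the amplitudes is Tdg(w0). Key observation: gates 3-6 undo each other exactly, leaving only the rest of the circuit to track.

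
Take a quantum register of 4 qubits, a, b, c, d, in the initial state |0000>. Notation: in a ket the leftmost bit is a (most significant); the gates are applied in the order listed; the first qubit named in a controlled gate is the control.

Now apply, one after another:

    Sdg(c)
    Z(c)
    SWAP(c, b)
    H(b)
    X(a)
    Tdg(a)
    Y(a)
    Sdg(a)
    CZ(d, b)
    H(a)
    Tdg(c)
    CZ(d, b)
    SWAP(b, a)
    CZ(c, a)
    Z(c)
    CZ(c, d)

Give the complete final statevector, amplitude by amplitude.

The final amplitudes are -exp(I*pi/4)/2 on |0000>, -exp(I*pi/4)/2 on |0100>, -exp(I*pi/4)/2 on |1000>, -exp(I*pi/4)/2 on |1100>, and 0 on every other basis state.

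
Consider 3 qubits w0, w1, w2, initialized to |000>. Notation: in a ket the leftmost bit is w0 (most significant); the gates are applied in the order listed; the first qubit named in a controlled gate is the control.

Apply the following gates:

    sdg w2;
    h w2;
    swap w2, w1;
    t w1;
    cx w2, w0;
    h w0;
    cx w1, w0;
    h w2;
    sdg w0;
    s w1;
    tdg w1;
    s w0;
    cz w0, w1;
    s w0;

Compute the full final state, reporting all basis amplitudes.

The final amplitudes are sqrt(2)/4 on |000>, sqrt(2)/4 on |001>, sqrt(2)*I/4 on |010>, sqrt(2)*I/4 on |011>, sqrt(2)*I/4 on |100>, sqrt(2)*I/4 on |101>, sqrt(2)/4 on |110>, sqrt(2)/4 on |111>.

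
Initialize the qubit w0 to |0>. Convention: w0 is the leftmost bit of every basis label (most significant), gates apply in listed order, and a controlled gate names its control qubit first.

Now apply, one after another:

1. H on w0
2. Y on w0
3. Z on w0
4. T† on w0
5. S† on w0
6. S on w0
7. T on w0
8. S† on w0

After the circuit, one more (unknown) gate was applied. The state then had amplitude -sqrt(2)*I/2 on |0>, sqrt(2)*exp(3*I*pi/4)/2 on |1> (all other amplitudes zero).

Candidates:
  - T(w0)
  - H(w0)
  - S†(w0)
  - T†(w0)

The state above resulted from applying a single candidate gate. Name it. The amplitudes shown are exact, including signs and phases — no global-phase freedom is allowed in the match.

The unique candidate consistent with the amplitudes is T†(w0). Key observation: the block from step 4 through step 7 cancels to the identity and can be dropped.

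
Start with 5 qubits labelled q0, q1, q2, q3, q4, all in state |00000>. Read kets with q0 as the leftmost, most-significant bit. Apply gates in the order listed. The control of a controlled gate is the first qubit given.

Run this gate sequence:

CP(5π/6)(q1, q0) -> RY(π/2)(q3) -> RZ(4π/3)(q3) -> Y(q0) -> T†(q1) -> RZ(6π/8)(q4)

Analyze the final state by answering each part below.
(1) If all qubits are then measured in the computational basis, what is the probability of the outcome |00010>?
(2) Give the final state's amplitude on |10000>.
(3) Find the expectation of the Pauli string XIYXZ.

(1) A full measurement returns |00010> with probability 0.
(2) The final state's coefficient on |10000> equals -sqrt(2)*exp(11*I*pi/24)/2.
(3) The expectation value of XIYXZ is 0.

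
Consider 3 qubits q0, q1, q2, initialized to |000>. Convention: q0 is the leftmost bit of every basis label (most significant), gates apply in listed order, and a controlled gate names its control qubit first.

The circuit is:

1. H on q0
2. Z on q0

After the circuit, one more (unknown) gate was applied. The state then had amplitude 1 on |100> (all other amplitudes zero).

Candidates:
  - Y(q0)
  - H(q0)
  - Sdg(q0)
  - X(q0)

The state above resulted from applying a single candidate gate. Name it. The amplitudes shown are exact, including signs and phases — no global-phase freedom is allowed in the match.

The unique candidate consistent with the amplitudes is H(q0).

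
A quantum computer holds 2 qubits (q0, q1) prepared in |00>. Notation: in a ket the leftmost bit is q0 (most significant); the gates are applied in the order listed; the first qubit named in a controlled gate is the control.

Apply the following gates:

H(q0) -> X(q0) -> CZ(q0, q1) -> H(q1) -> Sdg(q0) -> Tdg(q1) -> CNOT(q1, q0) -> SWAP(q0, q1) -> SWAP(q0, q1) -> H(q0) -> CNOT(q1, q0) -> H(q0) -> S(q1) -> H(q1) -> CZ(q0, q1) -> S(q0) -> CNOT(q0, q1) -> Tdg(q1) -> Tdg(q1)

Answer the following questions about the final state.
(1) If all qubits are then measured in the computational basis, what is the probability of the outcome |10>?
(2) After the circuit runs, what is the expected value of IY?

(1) Outcome |10> occurs with probability 1/4 - sqrt(2)/8.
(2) The observable IY averages to 0.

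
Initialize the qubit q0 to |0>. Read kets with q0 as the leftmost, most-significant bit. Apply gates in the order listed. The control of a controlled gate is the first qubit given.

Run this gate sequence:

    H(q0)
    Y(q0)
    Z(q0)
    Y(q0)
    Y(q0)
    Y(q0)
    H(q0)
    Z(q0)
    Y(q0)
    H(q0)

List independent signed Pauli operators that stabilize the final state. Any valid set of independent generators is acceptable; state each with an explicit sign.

The stabilizer group can be generated by +X, among other valid generating sets.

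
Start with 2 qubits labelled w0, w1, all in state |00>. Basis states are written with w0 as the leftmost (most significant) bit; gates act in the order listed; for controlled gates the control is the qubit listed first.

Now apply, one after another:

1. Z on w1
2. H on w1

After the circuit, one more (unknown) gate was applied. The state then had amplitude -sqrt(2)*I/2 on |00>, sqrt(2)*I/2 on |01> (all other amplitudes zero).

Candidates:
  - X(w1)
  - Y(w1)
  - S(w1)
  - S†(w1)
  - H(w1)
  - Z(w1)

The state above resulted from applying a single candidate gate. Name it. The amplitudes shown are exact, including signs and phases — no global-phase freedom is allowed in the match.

It was Y(w1) that produced the state shown.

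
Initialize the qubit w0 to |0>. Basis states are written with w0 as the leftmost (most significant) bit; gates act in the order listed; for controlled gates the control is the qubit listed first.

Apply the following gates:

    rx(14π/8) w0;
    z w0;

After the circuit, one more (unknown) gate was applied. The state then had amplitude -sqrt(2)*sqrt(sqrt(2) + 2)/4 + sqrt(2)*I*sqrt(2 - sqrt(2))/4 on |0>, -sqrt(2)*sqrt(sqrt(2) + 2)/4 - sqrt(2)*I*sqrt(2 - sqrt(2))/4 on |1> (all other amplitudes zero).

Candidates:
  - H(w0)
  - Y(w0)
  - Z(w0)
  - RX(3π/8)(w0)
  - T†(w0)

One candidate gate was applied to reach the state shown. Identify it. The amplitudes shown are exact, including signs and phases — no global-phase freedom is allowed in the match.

The unique candidate consistent with the amplitudes is H(w0).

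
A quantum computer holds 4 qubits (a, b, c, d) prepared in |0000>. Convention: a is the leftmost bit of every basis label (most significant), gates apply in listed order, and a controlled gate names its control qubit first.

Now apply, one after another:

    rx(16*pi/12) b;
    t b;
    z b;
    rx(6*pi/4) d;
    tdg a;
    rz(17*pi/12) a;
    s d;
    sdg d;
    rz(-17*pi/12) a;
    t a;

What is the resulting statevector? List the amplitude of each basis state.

The final amplitudes are sqrt(2)/4 on |0000>, sqrt(2)*I/4 on |0001>, -sqrt(6)*exp(3*I*pi/4)/4 on |0100>, sqrt(6)*exp(I*pi/4)/4 on |0101>, and 0 on every other basis state. Key observation: gates 5-10 undo each other exactly, leaving only the rest of the circuit to track.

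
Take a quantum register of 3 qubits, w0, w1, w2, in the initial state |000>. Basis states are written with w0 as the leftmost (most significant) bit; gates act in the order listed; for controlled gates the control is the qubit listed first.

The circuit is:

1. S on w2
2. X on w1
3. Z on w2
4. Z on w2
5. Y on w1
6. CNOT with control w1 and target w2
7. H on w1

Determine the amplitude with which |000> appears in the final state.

The final state's coefficient on |000> equals -sqrt(2)*I/2.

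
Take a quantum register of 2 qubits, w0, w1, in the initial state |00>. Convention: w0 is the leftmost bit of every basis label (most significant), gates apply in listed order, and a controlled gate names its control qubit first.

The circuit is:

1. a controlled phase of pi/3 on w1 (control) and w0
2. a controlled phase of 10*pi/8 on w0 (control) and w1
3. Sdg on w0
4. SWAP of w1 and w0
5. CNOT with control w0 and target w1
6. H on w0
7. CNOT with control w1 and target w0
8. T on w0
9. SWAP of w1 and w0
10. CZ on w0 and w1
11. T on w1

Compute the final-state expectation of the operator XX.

The expectation value of XX is 0.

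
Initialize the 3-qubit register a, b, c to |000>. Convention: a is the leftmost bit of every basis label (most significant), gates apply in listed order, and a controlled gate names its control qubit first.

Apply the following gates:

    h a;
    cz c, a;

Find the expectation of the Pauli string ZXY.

The observable ZXY averages to 0.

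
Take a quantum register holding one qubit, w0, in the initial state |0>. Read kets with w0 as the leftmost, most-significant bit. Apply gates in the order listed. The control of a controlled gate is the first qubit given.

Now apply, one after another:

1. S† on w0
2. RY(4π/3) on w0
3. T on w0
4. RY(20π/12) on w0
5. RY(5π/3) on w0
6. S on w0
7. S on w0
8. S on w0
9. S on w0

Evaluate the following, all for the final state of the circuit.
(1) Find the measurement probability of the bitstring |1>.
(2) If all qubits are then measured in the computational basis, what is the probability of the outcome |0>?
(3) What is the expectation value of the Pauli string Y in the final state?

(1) Outcome |1> occurs with probability 3*sqrt(2)/16 + 3/8. Key observation: gates 6-9 undo each other exactly, leaving only the rest of the circuit to track.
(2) The probability of measuring |0> is 5/8 - 3*sqrt(2)/16.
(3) The observable Y averages to -sqrt(6)/4.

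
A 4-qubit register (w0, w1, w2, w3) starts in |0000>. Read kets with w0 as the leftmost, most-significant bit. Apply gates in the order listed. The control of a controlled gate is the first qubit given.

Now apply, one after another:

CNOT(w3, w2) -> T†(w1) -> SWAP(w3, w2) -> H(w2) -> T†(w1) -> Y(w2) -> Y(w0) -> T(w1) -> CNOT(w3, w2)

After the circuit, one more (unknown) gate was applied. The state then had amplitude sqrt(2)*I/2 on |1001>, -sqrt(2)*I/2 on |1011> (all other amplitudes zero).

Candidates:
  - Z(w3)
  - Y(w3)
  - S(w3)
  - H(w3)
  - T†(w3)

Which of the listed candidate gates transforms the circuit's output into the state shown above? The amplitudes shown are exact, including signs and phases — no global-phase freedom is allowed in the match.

It was Y(w3) that produced the state shown.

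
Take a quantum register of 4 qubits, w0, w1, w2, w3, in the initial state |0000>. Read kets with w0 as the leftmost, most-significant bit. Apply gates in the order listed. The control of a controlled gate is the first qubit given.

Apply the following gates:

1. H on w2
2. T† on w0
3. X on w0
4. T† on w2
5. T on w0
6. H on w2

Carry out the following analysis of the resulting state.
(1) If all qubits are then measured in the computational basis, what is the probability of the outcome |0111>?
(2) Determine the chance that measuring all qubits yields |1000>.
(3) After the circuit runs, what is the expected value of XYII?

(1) A full measurement returns |0111> with probability 0.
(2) Outcome |1000> occurs with probability sqrt(2)/4 + 1/2.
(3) The observable XYII averages to 0.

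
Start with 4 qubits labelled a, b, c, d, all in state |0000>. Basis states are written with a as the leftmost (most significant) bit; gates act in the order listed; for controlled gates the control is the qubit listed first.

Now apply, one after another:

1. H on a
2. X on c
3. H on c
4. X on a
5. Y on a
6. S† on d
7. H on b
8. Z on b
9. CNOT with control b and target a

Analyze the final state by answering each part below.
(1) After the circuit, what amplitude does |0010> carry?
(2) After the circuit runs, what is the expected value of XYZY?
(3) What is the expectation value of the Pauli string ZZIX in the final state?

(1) The final state's coefficient on |0010> equals sqrt(2)*I/4.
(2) The expectation value of XYZY is 0.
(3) The expectation value of ZZIX is 0.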